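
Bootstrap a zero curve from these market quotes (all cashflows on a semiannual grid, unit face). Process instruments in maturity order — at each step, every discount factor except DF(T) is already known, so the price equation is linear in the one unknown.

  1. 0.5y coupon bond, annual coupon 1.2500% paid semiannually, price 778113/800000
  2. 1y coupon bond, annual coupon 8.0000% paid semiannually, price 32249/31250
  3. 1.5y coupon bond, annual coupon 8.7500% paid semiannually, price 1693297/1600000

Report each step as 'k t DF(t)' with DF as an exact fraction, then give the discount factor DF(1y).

step 1 [0.5y] bond c/2=1/160: DF=(778113/800000 − 1/160·(0))/(1+1/160) = 4833/5000 ≈ 0.966600
step 2 [1y] bond c/2=1/25: DF=(32249/31250 − 1/25·(0.966600))/(1+1/25) = 9551/10000 ≈ 0.955100
step 3 [1.5y] bond c/2=7/160: DF=(1693297/1600000 − 7/160·(0.966600+0.955100))/(1+7/160) = 4667/5000 ≈ 0.933400

1 1/2 4833/5000
2 1 9551/10000
3 3/2 4667/5000
DF(1y) = 9551/10000 ≈ 0.955100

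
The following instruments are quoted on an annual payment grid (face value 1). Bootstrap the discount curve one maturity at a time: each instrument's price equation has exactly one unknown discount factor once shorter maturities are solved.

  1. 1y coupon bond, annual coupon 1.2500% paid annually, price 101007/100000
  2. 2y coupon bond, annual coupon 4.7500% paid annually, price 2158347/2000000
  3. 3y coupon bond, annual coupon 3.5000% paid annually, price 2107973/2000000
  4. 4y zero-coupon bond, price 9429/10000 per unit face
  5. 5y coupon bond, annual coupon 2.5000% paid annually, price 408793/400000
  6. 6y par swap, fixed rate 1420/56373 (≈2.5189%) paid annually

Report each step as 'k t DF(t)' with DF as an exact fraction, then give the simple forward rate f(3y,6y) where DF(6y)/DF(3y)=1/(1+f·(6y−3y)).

1 1 1247/1250
2 2 197/200
3 3 9513/10000
4 4 9429/10000
5 5 361/400
6 6 429/500
f(3y,6y) = ((9513/10000)/(429/500) − 1)/(3) = 311/8580 ≈ 3.6247%

step 1 [1y] bond c/1=1/80: DF=(101007/100000 − 1/80·(0))/(1+1/80) = 1247/1250 ≈ 0.997600
step 2 [2y] bond c/1=19/400: DF=(2158347/2000000 − 19/400·(0.997600))/(1+19/400) = 197/200 ≈ 0.985000
step 3 [3y] bond c/1=7/200: DF=(2107973/2000000 − 7/200·(0.997600+0.985000))/(1+7/200) = 9513/10000 ≈ 0.951300
step 4 [4y] zero: DF = P = 9429/10000 ≈ 0.942900
step 5 [5y] bond c/1=1/40: DF=(408793/400000 − 1/40·(0.997600+0.985000+0.951300+0.942900))/(1+1/40) = 361/400 ≈ 0.902500
step 6 [6y] swap r/1=1420/56373: DF=(1 − 1420/56373·(0.997600+0.985000+0.951300+0.942900+0.902500))/(1+1420/56373) = 429/500 ≈ 0.858000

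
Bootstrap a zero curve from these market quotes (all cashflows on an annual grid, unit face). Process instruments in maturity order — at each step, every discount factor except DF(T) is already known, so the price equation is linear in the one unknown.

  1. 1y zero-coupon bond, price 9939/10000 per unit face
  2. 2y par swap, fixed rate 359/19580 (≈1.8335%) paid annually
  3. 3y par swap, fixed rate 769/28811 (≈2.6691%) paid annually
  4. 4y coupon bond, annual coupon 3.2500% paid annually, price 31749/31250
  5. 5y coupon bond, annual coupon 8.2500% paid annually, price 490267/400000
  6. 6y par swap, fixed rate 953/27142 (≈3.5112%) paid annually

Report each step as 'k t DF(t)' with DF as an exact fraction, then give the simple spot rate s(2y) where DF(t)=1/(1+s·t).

step 1 [1y] zero: DF = P = 9939/10000 ≈ 0.993900
step 2 [2y] swap r/1=359/19580: DF=(1 − 359/19580·(0.993900))/(1+359/19580) = 9641/10000 ≈ 0.964100
step 3 [3y] swap r/1=769/28811: DF=(1 − 769/28811·(0.993900+0.964100))/(1+769/28811) = 9231/10000 ≈ 0.923100
step 4 [4y] bond c/1=13/400: DF=(31749/31250 − 13/400·(0.993900+0.964100+0.923100))/(1+13/400) = 8933/10000 ≈ 0.893300
step 5 [5y] bond c/1=33/400: DF=(490267/400000 − 33/400·(0.993900+0.964100+0.923100+0.893300))/(1+33/400) = 4223/5000 ≈ 0.844600
step 6 [6y] swap r/1=953/27142: DF=(1 − 953/27142·(0.993900+0.964100+0.923100+0.893300+0.844600))/(1+953/27142) = 4047/5000 ≈ 0.809400

1 1 9939/10000
2 2 9641/10000
3 3 9231/10000
4 4 8933/10000
5 5 4223/5000
6 6 4047/5000
s(2y) = (1/(9641/10000) − 1)/(2) = 359/19282 ≈ 1.8618%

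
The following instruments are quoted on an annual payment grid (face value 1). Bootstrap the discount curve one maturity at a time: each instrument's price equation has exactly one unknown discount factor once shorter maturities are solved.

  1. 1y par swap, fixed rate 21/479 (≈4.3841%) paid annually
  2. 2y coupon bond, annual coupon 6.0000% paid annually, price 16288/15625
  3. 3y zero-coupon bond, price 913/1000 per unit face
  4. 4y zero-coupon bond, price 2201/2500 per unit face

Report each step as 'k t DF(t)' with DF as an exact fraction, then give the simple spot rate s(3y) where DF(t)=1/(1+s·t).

step 1 [1y] swap r/1=21/479: DF=(1 − 21/479·(0))/(1+21/479) = 479/500 ≈ 0.958000
step 2 [2y] bond c/1=3/50: DF=(16288/15625 − 3/50·(0.958000))/(1+3/50) = 2323/2500 ≈ 0.929200
step 3 [3y] zero: DF = P = 913/1000 ≈ 0.913000
step 4 [4y] zero: DF = P = 2201/2500 ≈ 0.880400

1 1 479/500
2 2 2323/2500
3 3 913/1000
4 4 2201/2500
s(3y) = (1/(913/1000) − 1)/(3) = 29/913 ≈ 3.1763%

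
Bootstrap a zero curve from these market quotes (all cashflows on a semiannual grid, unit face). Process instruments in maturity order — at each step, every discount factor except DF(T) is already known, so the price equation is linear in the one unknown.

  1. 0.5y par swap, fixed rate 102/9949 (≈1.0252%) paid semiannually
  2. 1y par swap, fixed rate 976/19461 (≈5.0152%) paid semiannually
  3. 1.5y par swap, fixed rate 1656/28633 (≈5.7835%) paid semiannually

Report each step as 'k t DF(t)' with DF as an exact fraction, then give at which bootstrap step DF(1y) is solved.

1 1/2 9949/10000
2 1 1189/1250
3 3/2 2293/2500
DF(1y) is solved at step 2

step 1 [0.5y] swap r/2=51/9949: DF=(1 − 51/9949·(0))/(1+51/9949) = 9949/10000 ≈ 0.994900
step 2 [1y] swap r/2=488/19461: DF=(1 − 488/19461·(0.994900))/(1+488/19461) = 1189/1250 ≈ 0.951200
step 3 [1.5y] swap r/2=828/28633: DF=(1 − 828/28633·(0.994900+0.951200))/(1+828/28633) = 2293/2500 ≈ 0.917200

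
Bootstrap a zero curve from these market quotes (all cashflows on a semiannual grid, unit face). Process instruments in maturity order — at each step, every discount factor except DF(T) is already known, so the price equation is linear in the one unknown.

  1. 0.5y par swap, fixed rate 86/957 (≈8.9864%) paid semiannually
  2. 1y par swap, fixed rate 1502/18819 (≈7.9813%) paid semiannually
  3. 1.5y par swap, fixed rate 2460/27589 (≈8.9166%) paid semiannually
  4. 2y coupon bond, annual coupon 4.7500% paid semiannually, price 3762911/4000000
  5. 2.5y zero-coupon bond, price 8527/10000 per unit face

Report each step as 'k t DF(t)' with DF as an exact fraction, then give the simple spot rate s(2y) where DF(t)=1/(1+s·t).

step 1 [0.5y] swap r/2=43/957: DF=(1 − 43/957·(0))/(1+43/957) = 957/1000 ≈ 0.957000
step 2 [1y] swap r/2=751/18819: DF=(1 − 751/18819·(0.957000))/(1+751/18819) = 9249/10000 ≈ 0.924900
step 3 [1.5y] swap r/2=1230/27589: DF=(1 − 1230/27589·(0.957000+0.924900))/(1+1230/27589) = 877/1000 ≈ 0.877000
step 4 [2y] bond c/2=19/800: DF=(3762911/4000000 − 19/800·(0.957000+0.924900+0.877000))/(1+19/800) = 8549/10000 ≈ 0.854900
step 5 [2.5y] zero: DF = P = 8527/10000 ≈ 0.852700

1 1/2 957/1000
2 1 9249/10000
3 3/2 877/1000
4 2 8549/10000
5 5/2 8527/10000
s(2y) = (1/(8549/10000) − 1)/(2) = 1451/17098 ≈ 8.4864%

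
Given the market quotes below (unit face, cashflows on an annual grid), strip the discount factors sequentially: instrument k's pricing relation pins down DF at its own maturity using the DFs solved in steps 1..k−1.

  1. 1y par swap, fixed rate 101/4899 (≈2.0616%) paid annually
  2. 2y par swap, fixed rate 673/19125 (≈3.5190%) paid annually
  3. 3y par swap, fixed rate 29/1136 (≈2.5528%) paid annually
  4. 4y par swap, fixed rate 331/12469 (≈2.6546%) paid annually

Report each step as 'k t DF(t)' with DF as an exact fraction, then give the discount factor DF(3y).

step 1 [1y] swap r/1=101/4899: DF=(1 − 101/4899·(0))/(1+101/4899) = 4899/5000 ≈ 0.979800
step 2 [2y] swap r/1=673/19125: DF=(1 − 673/19125·(0.979800))/(1+673/19125) = 9327/10000 ≈ 0.932700
step 3 [3y] swap r/1=29/1136: DF=(1 − 29/1136·(0.979800+0.932700))/(1+29/1136) = 371/400 ≈ 0.927500
step 4 [4y] swap r/1=331/12469: DF=(1 − 331/12469·(0.979800+0.932700+0.927500))/(1+331/12469) = 9007/10000 ≈ 0.900700

1 1 4899/5000
2 2 9327/10000
3 3 371/400
4 4 9007/10000
DF(3y) = 371/400 ≈ 0.927500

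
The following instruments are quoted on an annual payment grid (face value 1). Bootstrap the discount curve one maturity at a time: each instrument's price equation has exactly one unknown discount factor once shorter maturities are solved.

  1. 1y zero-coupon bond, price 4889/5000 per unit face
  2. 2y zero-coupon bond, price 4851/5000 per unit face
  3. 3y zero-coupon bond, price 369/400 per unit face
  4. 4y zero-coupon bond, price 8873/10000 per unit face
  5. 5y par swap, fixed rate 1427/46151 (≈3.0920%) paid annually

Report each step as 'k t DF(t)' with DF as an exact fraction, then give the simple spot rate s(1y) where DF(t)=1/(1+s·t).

1 1 4889/5000
2 2 4851/5000
3 3 369/400
4 4 8873/10000
5 5 8573/10000
s(1y) = (1/(4889/5000) − 1)/(1) = 111/4889 ≈ 2.2704%

step 1 [1y] zero: DF = P = 4889/5000 ≈ 0.977800
step 2 [2y] zero: DF = P = 4851/5000 ≈ 0.970200
step 3 [3y] zero: DF = P = 369/400 ≈ 0.922500
step 4 [4y] zero: DF = P = 8873/10000 ≈ 0.887300
step 5 [5y] swap r/1=1427/46151: DF=(1 − 1427/46151·(0.977800+0.970200+0.922500+0.887300))/(1+1427/46151) = 8573/10000 ≈ 0.857300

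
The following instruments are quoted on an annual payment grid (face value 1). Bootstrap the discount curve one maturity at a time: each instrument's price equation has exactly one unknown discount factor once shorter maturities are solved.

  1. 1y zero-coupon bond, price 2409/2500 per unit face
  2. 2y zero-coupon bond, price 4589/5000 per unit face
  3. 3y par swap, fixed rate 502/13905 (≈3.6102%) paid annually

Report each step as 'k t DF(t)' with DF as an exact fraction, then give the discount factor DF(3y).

step 1 [1y] zero: DF = P = 2409/2500 ≈ 0.963600
step 2 [2y] zero: DF = P = 4589/5000 ≈ 0.917800
step 3 [3y] swap r/1=502/13905: DF=(1 − 502/13905·(0.963600+0.917800))/(1+502/13905) = 2249/2500 ≈ 0.899600

1 1 2409/2500
2 2 4589/5000
3 3 2249/2500
DF(3y) = 2249/2500 ≈ 0.899600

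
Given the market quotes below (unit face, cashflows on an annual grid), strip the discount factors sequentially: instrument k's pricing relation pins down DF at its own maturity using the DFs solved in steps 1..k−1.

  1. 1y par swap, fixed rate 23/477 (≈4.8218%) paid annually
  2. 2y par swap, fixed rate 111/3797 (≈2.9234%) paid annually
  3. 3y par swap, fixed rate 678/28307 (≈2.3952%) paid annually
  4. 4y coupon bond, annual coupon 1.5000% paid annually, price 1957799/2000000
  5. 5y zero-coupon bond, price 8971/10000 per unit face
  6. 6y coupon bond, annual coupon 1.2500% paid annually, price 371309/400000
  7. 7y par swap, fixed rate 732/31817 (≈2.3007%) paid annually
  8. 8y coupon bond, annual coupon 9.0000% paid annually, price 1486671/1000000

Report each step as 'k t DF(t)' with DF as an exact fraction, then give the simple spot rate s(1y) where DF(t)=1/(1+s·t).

1 1 477/500
2 2 1889/2000
3 3 4661/5000
4 4 4613/5000
5 5 8971/10000
6 6 4297/5000
7 7 1067/1250
8 8 1677/2000
s(1y) = (1/(477/500) − 1)/(1) = 23/477 ≈ 4.8218%

step 1 [1y] swap r/1=23/477: DF=(1 − 23/477·(0))/(1+23/477) = 477/500 ≈ 0.954000
step 2 [2y] swap r/1=111/3797: DF=(1 − 111/3797·(0.954000))/(1+111/3797) = 1889/2000 ≈ 0.944500
step 3 [3y] swap r/1=678/28307: DF=(1 − 678/28307·(0.954000+0.944500))/(1+678/28307) = 4661/5000 ≈ 0.932200
step 4 [4y] bond c/1=3/200: DF=(1957799/2000000 − 3/200·(0.954000+0.944500+0.932200))/(1+3/200) = 4613/5000 ≈ 0.922600
step 5 [5y] zero: DF = P = 8971/10000 ≈ 0.897100
step 6 [6y] bond c/1=1/80: DF=(371309/400000 − 1/80·(0.954000+0.944500+0.932200+0.922600+0.897100))/(1+1/80) = 4297/5000 ≈ 0.859400
step 7 [7y] swap r/1=732/31817: DF=(1 − 732/31817·(0.954000+0.944500+0.932200+0.922600+0.897100+0.859400))/(1+732/31817) = 1067/1250 ≈ 0.853600
step 8 [8y] bond c/1=9/100: DF=(1486671/1000000 − 9/100·(0.954000+0.944500+0.932200+0.922600+0.897100+0.859400+0.853600))/(1+9/100) = 1677/2000 ≈ 0.838500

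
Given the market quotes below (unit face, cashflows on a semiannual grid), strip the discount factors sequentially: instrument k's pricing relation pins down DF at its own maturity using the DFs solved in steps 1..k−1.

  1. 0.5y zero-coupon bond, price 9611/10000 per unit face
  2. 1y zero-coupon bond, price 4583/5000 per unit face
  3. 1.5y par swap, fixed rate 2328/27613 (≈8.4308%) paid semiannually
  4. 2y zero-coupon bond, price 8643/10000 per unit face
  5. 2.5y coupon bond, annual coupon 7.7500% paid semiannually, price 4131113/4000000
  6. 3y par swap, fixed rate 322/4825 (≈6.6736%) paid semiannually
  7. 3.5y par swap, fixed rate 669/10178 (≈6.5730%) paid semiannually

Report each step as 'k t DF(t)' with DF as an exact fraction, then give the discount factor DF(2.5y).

step 1 [0.5y] zero: DF = P = 9611/10000 ≈ 0.961100
step 2 [1y] zero: DF = P = 4583/5000 ≈ 0.916600
step 3 [1.5y] swap r/2=1164/27613: DF=(1 − 1164/27613·(0.961100+0.916600))/(1+1164/27613) = 2209/2500 ≈ 0.883600
step 4 [2y] zero: DF = P = 8643/10000 ≈ 0.864300
step 5 [2.5y] bond c/2=31/800: DF=(4131113/4000000 − 31/800·(0.961100+0.916600+0.883600+0.864300))/(1+31/800) = 859/1000 ≈ 0.859000
step 6 [3y] swap r/2=161/4825: DF=(1 − 161/4825·(0.961100+0.916600+0.883600+0.864300+0.859000))/(1+161/4825) = 8229/10000 ≈ 0.822900
step 7 [3.5y] swap r/2=669/20356: DF=(1 − 669/20356·(0.961100+0.916600+0.883600+0.864300+0.859000+0.822900))/(1+669/20356) = 7993/10000 ≈ 0.799300

1 1/2 9611/10000
2 1 4583/5000
3 3/2 2209/2500
4 2 8643/10000
5 5/2 859/1000
6 3 8229/10000
7 7/2 7993/10000
DF(2.5y) = 859/1000 ≈ 0.859000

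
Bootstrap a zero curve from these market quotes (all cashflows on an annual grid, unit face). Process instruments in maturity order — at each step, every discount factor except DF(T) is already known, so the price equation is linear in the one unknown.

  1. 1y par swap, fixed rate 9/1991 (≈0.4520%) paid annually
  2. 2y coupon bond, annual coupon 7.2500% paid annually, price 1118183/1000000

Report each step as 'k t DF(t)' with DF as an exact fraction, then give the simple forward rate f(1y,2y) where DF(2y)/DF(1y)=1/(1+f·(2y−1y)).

step 1 [1y] swap r/1=9/1991: DF=(1 − 9/1991·(0))/(1+9/1991) = 1991/2000 ≈ 0.995500
step 2 [2y] bond c/1=29/400: DF=(1118183/1000000 − 29/400·(0.995500))/(1+29/400) = 9753/10000 ≈ 0.975300

1 1 1991/2000
2 2 9753/10000
f(1y,2y) = ((1991/2000)/(9753/10000) − 1)/(1) = 202/9753 ≈ 2.0712%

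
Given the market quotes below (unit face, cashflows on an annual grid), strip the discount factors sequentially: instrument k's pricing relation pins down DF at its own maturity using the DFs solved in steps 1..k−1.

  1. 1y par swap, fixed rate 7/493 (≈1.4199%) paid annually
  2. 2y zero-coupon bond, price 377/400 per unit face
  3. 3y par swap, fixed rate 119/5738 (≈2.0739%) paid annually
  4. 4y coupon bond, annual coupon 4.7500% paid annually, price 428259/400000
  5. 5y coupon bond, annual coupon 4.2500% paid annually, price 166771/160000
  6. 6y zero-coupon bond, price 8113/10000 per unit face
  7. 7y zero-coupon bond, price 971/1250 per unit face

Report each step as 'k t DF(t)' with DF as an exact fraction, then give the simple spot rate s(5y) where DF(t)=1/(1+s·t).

1 1 493/500
2 2 377/400
3 3 1881/2000
4 4 223/250
5 5 1693/2000
6 6 8113/10000
7 7 971/1250
s(5y) = (1/(1693/2000) − 1)/(5) = 307/8465 ≈ 3.6267%

step 1 [1y] swap r/1=7/493: DF=(1 − 7/493·(0))/(1+7/493) = 493/500 ≈ 0.986000
step 2 [2y] zero: DF = P = 377/400 ≈ 0.942500
step 3 [3y] swap r/1=119/5738: DF=(1 − 119/5738·(0.986000+0.942500))/(1+119/5738) = 1881/2000 ≈ 0.940500
step 4 [4y] bond c/1=19/400: DF=(428259/400000 − 19/400·(0.986000+0.942500+0.940500))/(1+19/400) = 223/250 ≈ 0.892000
step 5 [5y] bond c/1=17/400: DF=(166771/160000 − 17/400·(0.986000+0.942500+0.940500+0.892000))/(1+17/400) = 1693/2000 ≈ 0.846500
step 6 [6y] zero: DF = P = 8113/10000 ≈ 0.811300
step 7 [7y] zero: DF = P = 971/1250 ≈ 0.776800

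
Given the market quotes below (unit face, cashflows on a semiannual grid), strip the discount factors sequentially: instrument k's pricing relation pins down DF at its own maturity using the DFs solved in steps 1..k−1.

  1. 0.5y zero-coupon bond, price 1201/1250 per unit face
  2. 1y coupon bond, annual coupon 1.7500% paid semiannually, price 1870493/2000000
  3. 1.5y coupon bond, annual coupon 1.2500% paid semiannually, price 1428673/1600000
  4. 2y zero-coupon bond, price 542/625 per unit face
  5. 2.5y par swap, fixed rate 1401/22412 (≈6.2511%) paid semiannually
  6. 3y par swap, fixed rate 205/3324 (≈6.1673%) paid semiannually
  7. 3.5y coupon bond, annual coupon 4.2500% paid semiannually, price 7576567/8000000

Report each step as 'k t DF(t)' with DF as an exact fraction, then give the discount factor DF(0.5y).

step 1 [0.5y] zero: DF = P = 1201/1250 ≈ 0.960800
step 2 [1y] bond c/2=7/800: DF=(1870493/2000000 − 7/800·(0.960800))/(1+7/800) = 2297/2500 ≈ 0.918800
step 3 [1.5y] bond c/2=1/160: DF=(1428673/1600000 − 1/160·(0.960800+0.918800))/(1+1/160) = 8757/10000 ≈ 0.875700
step 4 [2y] zero: DF = P = 542/625 ≈ 0.867200
step 5 [2.5y] swap r/2=1401/44824: DF=(1 − 1401/44824·(0.960800+0.918800+0.875700+0.867200))/(1+1401/44824) = 8599/10000 ≈ 0.859900
step 6 [3y] swap r/2=205/6648: DF=(1 − 205/6648·(0.960800+0.918800+0.875700+0.867200+0.859900))/(1+205/6648) = 209/250 ≈ 0.836000
step 7 [3.5y] bond c/2=17/800: DF=(7576567/8000000 − 17/800·(0.960800+0.918800+0.875700+0.867200+0.859900+0.836000))/(1+17/800) = 8167/10000 ≈ 0.816700

1 1/2 1201/1250
2 1 2297/2500
3 3/2 8757/10000
4 2 542/625
5 5/2 8599/10000
6 3 209/250
7 7/2 8167/10000
DF(0.5y) = 1201/1250 ≈ 0.960800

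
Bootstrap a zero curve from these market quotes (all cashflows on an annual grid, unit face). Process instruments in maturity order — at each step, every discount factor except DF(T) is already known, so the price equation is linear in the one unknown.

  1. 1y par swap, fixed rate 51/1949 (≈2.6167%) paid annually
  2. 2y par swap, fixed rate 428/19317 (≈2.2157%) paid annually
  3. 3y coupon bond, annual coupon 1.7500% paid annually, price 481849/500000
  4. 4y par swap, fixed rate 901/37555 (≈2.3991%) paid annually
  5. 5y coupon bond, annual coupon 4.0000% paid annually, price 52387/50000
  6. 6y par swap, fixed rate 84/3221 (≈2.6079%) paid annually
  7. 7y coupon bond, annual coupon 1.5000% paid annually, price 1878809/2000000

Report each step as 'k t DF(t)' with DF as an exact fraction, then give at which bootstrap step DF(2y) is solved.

step 1 [1y] swap r/1=51/1949: DF=(1 − 51/1949·(0))/(1+51/1949) = 1949/2000 ≈ 0.974500
step 2 [2y] swap r/1=428/19317: DF=(1 − 428/19317·(0.974500))/(1+428/19317) = 2393/2500 ≈ 0.957200
step 3 [3y] bond c/1=7/400: DF=(481849/500000 − 7/400·(0.974500+0.957200))/(1+7/400) = 9139/10000 ≈ 0.913900
step 4 [4y] swap r/1=901/37555: DF=(1 − 901/37555·(0.974500+0.957200+0.913900))/(1+901/37555) = 9099/10000 ≈ 0.909900
step 5 [5y] bond c/1=1/25: DF=(52387/50000 − 1/25·(0.974500+0.957200+0.913900+0.909900))/(1+1/25) = 863/1000 ≈ 0.863000
step 6 [6y] swap r/1=84/3221: DF=(1 − 84/3221·(0.974500+0.957200+0.913900+0.909900+0.863000))/(1+84/3221) = 2143/2500 ≈ 0.857200
step 7 [7y] bond c/1=3/200: DF=(1878809/2000000 − 3/200·(0.974500+0.957200+0.913900+0.909900+0.863000+0.857200))/(1+3/200) = 4223/5000 ≈ 0.844600

1 1 1949/2000
2 2 2393/2500
3 3 9139/10000
4 4 9099/10000
5 5 863/1000
6 6 2143/2500
7 7 4223/5000
DF(2y) is solved at step 2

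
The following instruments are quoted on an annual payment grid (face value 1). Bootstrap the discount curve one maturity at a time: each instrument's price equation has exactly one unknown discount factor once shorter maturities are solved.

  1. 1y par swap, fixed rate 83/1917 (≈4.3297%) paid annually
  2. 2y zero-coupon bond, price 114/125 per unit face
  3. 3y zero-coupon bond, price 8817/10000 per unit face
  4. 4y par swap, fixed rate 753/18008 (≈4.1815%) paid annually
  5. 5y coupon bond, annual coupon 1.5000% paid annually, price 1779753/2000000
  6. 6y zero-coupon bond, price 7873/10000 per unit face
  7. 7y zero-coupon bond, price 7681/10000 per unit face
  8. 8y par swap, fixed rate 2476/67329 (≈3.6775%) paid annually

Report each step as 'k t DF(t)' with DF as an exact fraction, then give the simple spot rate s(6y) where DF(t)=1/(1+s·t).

step 1 [1y] swap r/1=83/1917: DF=(1 − 83/1917·(0))/(1+83/1917) = 1917/2000 ≈ 0.958500
step 2 [2y] zero: DF = P = 114/125 ≈ 0.912000
step 3 [3y] zero: DF = P = 8817/10000 ≈ 0.881700
step 4 [4y] swap r/1=753/18008: DF=(1 − 753/18008·(0.958500+0.912000+0.881700))/(1+753/18008) = 4247/5000 ≈ 0.849400
step 5 [5y] bond c/1=3/200: DF=(1779753/2000000 − 3/200·(0.958500+0.912000+0.881700+0.849400))/(1+3/200) = 1647/2000 ≈ 0.823500
step 6 [6y] zero: DF = P = 7873/10000 ≈ 0.787300
step 7 [7y] zero: DF = P = 7681/10000 ≈ 0.768100
step 8 [8y] swap r/1=2476/67329: DF=(1 − 2476/67329·(0.958500+0.912000+0.881700+0.849400+0.823500+0.787300+0.768100))/(1+2476/67329) = 1881/2500 ≈ 0.752400

1 1 1917/2000
2 2 114/125
3 3 8817/10000
4 4 4247/5000
5 5 1647/2000
6 6 7873/10000
7 7 7681/10000
8 8 1881/2500
s(6y) = (1/(7873/10000) − 1)/(6) = 709/15746 ≈ 4.5027%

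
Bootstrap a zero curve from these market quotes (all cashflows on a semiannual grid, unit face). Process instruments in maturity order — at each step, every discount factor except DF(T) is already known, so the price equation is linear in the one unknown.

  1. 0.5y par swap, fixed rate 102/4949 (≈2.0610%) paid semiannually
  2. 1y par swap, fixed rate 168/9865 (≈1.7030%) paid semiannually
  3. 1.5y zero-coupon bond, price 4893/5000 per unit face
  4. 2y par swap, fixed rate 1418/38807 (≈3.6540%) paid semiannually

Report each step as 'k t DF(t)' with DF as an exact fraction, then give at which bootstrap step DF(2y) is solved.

step 1 [0.5y] swap r/2=51/4949: DF=(1 − 51/4949·(0))/(1+51/4949) = 4949/5000 ≈ 0.989800
step 2 [1y] swap r/2=84/9865: DF=(1 − 84/9865·(0.989800))/(1+84/9865) = 1229/1250 ≈ 0.983200
step 3 [1.5y] zero: DF = P = 4893/5000 ≈ 0.978600
step 4 [2y] swap r/2=709/38807: DF=(1 − 709/38807·(0.989800+0.983200+0.978600))/(1+709/38807) = 9291/10000 ≈ 0.929100

1 1/2 4949/5000
2 1 1229/1250
3 3/2 4893/5000
4 2 9291/10000
DF(2y) is solved at step 4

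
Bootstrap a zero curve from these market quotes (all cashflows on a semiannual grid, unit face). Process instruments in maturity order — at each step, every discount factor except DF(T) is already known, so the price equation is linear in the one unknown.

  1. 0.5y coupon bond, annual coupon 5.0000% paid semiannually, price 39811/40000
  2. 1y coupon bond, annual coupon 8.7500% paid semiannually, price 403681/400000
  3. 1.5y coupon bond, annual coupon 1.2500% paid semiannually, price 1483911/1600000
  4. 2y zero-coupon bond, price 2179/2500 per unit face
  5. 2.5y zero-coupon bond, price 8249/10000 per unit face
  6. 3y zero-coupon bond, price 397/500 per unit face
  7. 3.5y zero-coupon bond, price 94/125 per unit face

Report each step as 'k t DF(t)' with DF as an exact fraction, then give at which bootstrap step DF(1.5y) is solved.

step 1 [0.5y] bond c/2=1/40: DF=(39811/40000 − 1/40·(0))/(1+1/40) = 971/1000 ≈ 0.971000
step 2 [1y] bond c/2=7/160: DF=(403681/400000 − 7/160·(0.971000))/(1+7/160) = 4631/5000 ≈ 0.926200
step 3 [1.5y] bond c/2=1/160: DF=(1483911/1600000 − 1/160·(0.971000+0.926200))/(1+1/160) = 9099/10000 ≈ 0.909900
step 4 [2y] zero: DF = P = 2179/2500 ≈ 0.871600
step 5 [2.5y] zero: DF = P = 8249/10000 ≈ 0.824900
step 6 [3y] zero: DF = P = 397/500 ≈ 0.794000
step 7 [3.5y] zero: DF = P = 94/125 ≈ 0.752000

1 1/2 971/1000
2 1 4631/5000
3 3/2 9099/10000
4 2 2179/2500
5 5/2 8249/10000
6 3 397/500
7 7/2 94/125
DF(1.5y) is solved at step 3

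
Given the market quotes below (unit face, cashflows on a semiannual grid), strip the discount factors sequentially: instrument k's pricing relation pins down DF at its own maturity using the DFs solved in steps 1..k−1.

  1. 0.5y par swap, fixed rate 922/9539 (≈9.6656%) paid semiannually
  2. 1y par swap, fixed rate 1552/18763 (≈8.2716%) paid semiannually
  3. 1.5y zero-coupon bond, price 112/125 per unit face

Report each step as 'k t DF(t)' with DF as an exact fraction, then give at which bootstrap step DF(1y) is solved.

1 1/2 9539/10000
2 1 1153/1250
3 3/2 112/125
DF(1y) is solved at step 2

step 1 [0.5y] swap r/2=461/9539: DF=(1 − 461/9539·(0))/(1+461/9539) = 9539/10000 ≈ 0.953900
step 2 [1y] swap r/2=776/18763: DF=(1 − 776/18763·(0.953900))/(1+776/18763) = 1153/1250 ≈ 0.922400
step 3 [1.5y] zero: DF = P = 112/125 ≈ 0.896000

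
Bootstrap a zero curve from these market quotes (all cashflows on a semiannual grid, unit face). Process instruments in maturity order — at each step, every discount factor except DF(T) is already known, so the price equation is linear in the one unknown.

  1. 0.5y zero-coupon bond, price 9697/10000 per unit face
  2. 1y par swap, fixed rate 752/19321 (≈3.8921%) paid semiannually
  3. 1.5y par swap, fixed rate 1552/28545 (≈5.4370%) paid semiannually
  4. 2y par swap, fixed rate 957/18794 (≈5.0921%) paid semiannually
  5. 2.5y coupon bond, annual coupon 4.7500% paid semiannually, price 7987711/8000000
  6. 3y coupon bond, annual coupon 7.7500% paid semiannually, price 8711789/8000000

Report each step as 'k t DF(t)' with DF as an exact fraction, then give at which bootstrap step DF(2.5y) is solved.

1 1/2 9697/10000
2 1 1203/1250
3 3/2 1153/1250
4 2 9043/10000
5 5/2 8881/10000
6 3 7/8
DF(2.5y) is solved at step 5

step 1 [0.5y] zero: DF = P = 9697/10000 ≈ 0.969700
step 2 [1y] swap r/2=376/19321: DF=(1 − 376/19321·(0.969700))/(1+376/19321) = 1203/1250 ≈ 0.962400
step 3 [1.5y] swap r/2=776/28545: DF=(1 − 776/28545·(0.969700+0.962400))/(1+776/28545) = 1153/1250 ≈ 0.922400
step 4 [2y] swap r/2=957/37588: DF=(1 − 957/37588·(0.969700+0.962400+0.922400))/(1+957/37588) = 9043/10000 ≈ 0.904300
step 5 [2.5y] bond c/2=19/800: DF=(7987711/8000000 − 19/800·(0.969700+0.962400+0.922400+0.904300))/(1+19/800) = 8881/10000 ≈ 0.888100
step 6 [3y] bond c/2=31/800: DF=(8711789/8000000 − 31/800·(0.969700+0.962400+0.922400+0.904300+0.888100))/(1+31/800) = 7/8 ≈ 0.875000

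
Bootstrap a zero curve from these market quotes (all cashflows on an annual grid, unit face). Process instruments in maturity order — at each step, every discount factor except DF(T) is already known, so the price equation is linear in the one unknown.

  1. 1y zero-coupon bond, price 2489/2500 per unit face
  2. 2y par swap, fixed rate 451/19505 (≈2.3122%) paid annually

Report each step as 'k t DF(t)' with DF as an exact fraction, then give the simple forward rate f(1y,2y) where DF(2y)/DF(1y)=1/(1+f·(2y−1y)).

step 1 [1y] zero: DF = P = 2489/2500 ≈ 0.995600
step 2 [2y] swap r/1=451/19505: DF=(1 − 451/19505·(0.995600))/(1+451/19505) = 9549/10000 ≈ 0.954900

1 1 2489/2500
2 2 9549/10000
f(1y,2y) = ((2489/2500)/(9549/10000) − 1)/(1) = 407/9549 ≈ 4.2622%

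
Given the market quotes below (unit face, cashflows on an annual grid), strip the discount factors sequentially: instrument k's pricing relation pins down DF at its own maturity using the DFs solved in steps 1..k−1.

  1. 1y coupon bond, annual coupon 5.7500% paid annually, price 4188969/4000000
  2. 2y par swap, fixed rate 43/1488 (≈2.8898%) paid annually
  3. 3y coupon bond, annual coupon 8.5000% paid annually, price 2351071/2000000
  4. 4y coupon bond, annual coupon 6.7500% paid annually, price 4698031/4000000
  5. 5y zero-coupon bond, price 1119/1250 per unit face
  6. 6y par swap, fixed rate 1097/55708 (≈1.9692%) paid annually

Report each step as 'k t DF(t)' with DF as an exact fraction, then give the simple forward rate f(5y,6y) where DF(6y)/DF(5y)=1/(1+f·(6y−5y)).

1 1 9903/10000
2 2 9441/10000
3 3 9319/10000
4 4 919/1000
5 5 1119/1250
6 6 8903/10000
f(5y,6y) = ((1119/1250)/(8903/10000) − 1)/(1) = 49/8903 ≈ 0.5504%

step 1 [1y] bond c/1=23/400: DF=(4188969/4000000 − 23/400·(0))/(1+23/400) = 9903/10000 ≈ 0.990300
step 2 [2y] swap r/1=43/1488: DF=(1 − 43/1488·(0.990300))/(1+43/1488) = 9441/10000 ≈ 0.944100
step 3 [3y] bond c/1=17/200: DF=(2351071/2000000 − 17/200·(0.990300+0.944100))/(1+17/200) = 9319/10000 ≈ 0.931900
step 4 [4y] bond c/1=27/400: DF=(4698031/4000000 − 27/400·(0.990300+0.944100+0.931900))/(1+27/400) = 919/1000 ≈ 0.919000
step 5 [5y] zero: DF = P = 1119/1250 ≈ 0.895200
step 6 [6y] swap r/1=1097/55708: DF=(1 − 1097/55708·(0.990300+0.944100+0.931900+0.919000+0.895200))/(1+1097/55708) = 8903/10000 ≈ 0.890300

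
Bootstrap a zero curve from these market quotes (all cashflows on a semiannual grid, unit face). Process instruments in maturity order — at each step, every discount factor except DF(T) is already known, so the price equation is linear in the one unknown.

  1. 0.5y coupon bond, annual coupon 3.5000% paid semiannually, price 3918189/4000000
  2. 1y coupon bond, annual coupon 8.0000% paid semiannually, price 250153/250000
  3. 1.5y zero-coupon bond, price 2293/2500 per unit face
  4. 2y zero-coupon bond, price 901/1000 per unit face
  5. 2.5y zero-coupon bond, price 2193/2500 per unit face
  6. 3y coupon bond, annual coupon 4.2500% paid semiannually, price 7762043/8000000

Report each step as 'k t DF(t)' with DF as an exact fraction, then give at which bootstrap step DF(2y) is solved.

1 1/2 9627/10000
2 1 9251/10000
3 3/2 2293/2500
4 2 901/1000
5 5/2 2193/2500
6 3 8547/10000
DF(2y) is solved at step 4

step 1 [0.5y] bond c/2=7/400: DF=(3918189/4000000 − 7/400·(0))/(1+7/400) = 9627/10000 ≈ 0.962700
step 2 [1y] bond c/2=1/25: DF=(250153/250000 − 1/25·(0.962700))/(1+1/25) = 9251/10000 ≈ 0.925100
step 3 [1.5y] zero: DF = P = 2293/2500 ≈ 0.917200
step 4 [2y] zero: DF = P = 901/1000 ≈ 0.901000
step 5 [2.5y] zero: DF = P = 2193/2500 ≈ 0.877200
step 6 [3y] bond c/2=17/800: DF=(7762043/8000000 − 17/800·(0.962700+0.925100+0.917200+0.901000+0.877200))/(1+17/800) = 8547/10000 ≈ 0.854700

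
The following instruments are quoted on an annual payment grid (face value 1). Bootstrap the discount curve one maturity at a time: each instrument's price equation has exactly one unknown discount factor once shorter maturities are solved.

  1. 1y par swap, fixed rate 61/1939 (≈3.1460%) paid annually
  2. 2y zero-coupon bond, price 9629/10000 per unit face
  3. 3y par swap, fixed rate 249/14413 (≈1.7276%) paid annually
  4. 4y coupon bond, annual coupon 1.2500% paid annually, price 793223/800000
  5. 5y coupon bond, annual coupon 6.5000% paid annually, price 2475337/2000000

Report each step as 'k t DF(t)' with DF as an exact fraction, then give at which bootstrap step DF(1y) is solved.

1 1 1939/2000
2 2 9629/10000
3 3 4751/5000
4 4 9437/10000
5 5 4643/5000
DF(1y) is solved at step 1

step 1 [1y] swap r/1=61/1939: DF=(1 − 61/1939·(0))/(1+61/1939) = 1939/2000 ≈ 0.969500
step 2 [2y] zero: DF = P = 9629/10000 ≈ 0.962900
step 3 [3y] swap r/1=249/14413: DF=(1 − 249/14413·(0.969500+0.962900))/(1+249/14413) = 4751/5000 ≈ 0.950200
step 4 [4y] bond c/1=1/80: DF=(793223/800000 − 1/80·(0.969500+0.962900+0.950200))/(1+1/80) = 9437/10000 ≈ 0.943700
step 5 [5y] bond c/1=13/200: DF=(2475337/2000000 − 13/200·(0.969500+0.962900+0.950200+0.943700))/(1+13/200) = 4643/5000 ≈ 0.928600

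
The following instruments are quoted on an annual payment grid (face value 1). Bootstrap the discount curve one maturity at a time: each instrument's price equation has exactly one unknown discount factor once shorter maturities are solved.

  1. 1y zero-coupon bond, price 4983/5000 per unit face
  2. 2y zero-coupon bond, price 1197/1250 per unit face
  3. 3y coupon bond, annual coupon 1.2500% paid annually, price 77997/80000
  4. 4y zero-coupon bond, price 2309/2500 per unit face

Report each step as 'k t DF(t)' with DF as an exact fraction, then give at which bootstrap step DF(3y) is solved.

step 1 [1y] zero: DF = P = 4983/5000 ≈ 0.996600
step 2 [2y] zero: DF = P = 1197/1250 ≈ 0.957600
step 3 [3y] bond c/1=1/80: DF=(77997/80000 − 1/80·(0.996600+0.957600))/(1+1/80) = 2347/2500 ≈ 0.938800
step 4 [4y] zero: DF = P = 2309/2500 ≈ 0.923600

1 1 4983/5000
2 2 1197/1250
3 3 2347/2500
4 4 2309/2500
DF(3y) is solved at step 3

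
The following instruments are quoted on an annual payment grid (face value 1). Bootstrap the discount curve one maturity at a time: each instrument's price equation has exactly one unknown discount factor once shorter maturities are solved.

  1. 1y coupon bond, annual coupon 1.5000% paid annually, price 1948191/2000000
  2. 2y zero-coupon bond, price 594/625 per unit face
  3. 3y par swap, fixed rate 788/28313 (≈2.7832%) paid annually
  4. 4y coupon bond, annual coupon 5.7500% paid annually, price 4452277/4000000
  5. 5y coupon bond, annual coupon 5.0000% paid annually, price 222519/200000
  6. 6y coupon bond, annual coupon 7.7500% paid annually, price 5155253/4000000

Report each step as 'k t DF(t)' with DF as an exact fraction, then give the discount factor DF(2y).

step 1 [1y] bond c/1=3/200: DF=(1948191/2000000 − 3/200·(0))/(1+3/200) = 9597/10000 ≈ 0.959700
step 2 [2y] zero: DF = P = 594/625 ≈ 0.950400
step 3 [3y] swap r/1=788/28313: DF=(1 − 788/28313·(0.959700+0.950400))/(1+788/28313) = 2303/2500 ≈ 0.921200
step 4 [4y] bond c/1=23/400: DF=(4452277/4000000 − 23/400·(0.959700+0.950400+0.921200))/(1+23/400) = 4493/5000 ≈ 0.898600
step 5 [5y] bond c/1=1/20: DF=(222519/200000 − 1/20·(0.959700+0.950400+0.921200+0.898600))/(1+1/20) = 441/500 ≈ 0.882000
step 6 [6y] bond c/1=31/400: DF=(5155253/4000000 − 31/400·(0.959700+0.950400+0.921200+0.898600+0.882000))/(1+31/400) = 2161/2500 ≈ 0.864400

1 1 9597/10000
2 2 594/625
3 3 2303/2500
4 4 4493/5000
5 5 441/500
6 6 2161/2500
DF(2y) = 594/625 ≈ 0.950400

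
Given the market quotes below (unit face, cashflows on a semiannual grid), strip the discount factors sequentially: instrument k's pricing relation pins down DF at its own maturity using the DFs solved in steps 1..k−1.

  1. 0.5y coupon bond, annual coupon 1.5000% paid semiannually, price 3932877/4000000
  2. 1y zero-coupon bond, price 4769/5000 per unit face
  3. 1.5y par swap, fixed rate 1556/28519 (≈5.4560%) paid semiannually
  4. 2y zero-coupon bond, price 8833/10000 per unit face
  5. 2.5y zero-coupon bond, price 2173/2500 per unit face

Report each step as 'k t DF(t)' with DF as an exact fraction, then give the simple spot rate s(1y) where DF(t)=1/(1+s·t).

step 1 [0.5y] bond c/2=3/400: DF=(3932877/4000000 − 3/400·(0))/(1+3/400) = 9759/10000 ≈ 0.975900
step 2 [1y] zero: DF = P = 4769/5000 ≈ 0.953800
step 3 [1.5y] swap r/2=778/28519: DF=(1 − 778/28519·(0.975900+0.953800))/(1+778/28519) = 4611/5000 ≈ 0.922200
step 4 [2y] zero: DF = P = 8833/10000 ≈ 0.883300
step 5 [2.5y] zero: DF = P = 2173/2500 ≈ 0.869200

1 1/2 9759/10000
2 1 4769/5000
3 3/2 4611/5000
4 2 8833/10000
5 5/2 2173/2500
s(1y) = (1/(4769/5000) − 1)/(1) = 231/4769 ≈ 4.8438%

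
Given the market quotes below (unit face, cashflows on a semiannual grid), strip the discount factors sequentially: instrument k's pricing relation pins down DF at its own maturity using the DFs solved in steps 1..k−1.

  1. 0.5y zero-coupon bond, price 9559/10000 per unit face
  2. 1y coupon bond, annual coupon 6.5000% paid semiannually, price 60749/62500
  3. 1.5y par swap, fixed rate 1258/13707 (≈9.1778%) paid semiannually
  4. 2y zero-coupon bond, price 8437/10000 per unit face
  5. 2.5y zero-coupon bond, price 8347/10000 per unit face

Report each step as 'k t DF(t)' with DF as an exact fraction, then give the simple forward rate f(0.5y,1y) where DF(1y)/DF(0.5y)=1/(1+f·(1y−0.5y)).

step 1 [0.5y] zero: DF = P = 9559/10000 ≈ 0.955900
step 2 [1y] bond c/2=13/400: DF=(60749/62500 − 13/400·(0.955900))/(1+13/400) = 9113/10000 ≈ 0.911300
step 3 [1.5y] swap r/2=629/13707: DF=(1 − 629/13707·(0.955900+0.911300))/(1+629/13707) = 4371/5000 ≈ 0.874200
step 4 [2y] zero: DF = P = 8437/10000 ≈ 0.843700
step 5 [2.5y] zero: DF = P = 8347/10000 ≈ 0.834700

1 1/2 9559/10000
2 1 9113/10000
3 3/2 4371/5000
4 2 8437/10000
5 5/2 8347/10000
f(0.5y,1y) = ((9559/10000)/(9113/10000) − 1)/(1/2) = 892/9113 ≈ 9.7882%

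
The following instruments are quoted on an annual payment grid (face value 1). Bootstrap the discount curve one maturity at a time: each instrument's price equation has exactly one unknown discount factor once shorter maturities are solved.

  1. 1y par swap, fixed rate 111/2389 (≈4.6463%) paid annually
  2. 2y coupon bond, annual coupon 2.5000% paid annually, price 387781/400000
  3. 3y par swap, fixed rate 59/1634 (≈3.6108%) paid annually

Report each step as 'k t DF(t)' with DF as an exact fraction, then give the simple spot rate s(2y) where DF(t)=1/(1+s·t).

step 1 [1y] swap r/1=111/2389: DF=(1 − 111/2389·(0))/(1+111/2389) = 2389/2500 ≈ 0.955600
step 2 [2y] bond c/1=1/40: DF=(387781/400000 − 1/40·(0.955600))/(1+1/40) = 369/400 ≈ 0.922500
step 3 [3y] swap r/1=59/1634: DF=(1 − 59/1634·(0.955600+0.922500))/(1+59/1634) = 8997/10000 ≈ 0.899700

1 1 2389/2500
2 2 369/400
3 3 8997/10000
s(2y) = (1/(369/400) − 1)/(2) = 31/738 ≈ 4.2005%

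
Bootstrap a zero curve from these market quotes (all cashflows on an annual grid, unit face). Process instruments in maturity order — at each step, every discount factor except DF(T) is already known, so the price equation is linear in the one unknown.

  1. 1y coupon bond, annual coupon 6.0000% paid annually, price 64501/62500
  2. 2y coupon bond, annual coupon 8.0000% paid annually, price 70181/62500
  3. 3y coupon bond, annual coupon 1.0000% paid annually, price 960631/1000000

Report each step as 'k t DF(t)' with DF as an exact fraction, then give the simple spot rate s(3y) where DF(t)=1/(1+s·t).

1 1 1217/1250
2 2 2419/2500
3 3 9319/10000
s(3y) = (1/(9319/10000) − 1)/(3) = 227/9319 ≈ 2.4359%

step 1 [1y] bond c/1=3/50: DF=(64501/62500 − 3/50·(0))/(1+3/50) = 1217/1250 ≈ 0.973600
step 2 [2y] bond c/1=2/25: DF=(70181/62500 − 2/25·(0.973600))/(1+2/25) = 2419/2500 ≈ 0.967600
step 3 [3y] bond c/1=1/100: DF=(960631/1000000 − 1/100·(0.973600+0.967600))/(1+1/100) = 9319/10000 ≈ 0.931900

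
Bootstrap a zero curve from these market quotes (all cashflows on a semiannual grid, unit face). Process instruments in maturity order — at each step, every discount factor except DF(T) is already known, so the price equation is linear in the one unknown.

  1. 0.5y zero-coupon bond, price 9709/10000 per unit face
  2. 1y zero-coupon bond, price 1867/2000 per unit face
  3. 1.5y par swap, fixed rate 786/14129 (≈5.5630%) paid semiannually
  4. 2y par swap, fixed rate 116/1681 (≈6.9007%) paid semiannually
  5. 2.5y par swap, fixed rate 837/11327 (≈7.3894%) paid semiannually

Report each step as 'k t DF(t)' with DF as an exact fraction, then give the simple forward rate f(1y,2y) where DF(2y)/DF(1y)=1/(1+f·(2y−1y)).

1 1/2 9709/10000
2 1 1867/2000
3 3/2 4607/5000
4 2 2181/2500
5 5/2 4163/5000
f(1y,2y) = ((1867/2000)/(2181/2500) − 1)/(1) = 611/8724 ≈ 7.0037%

step 1 [0.5y] zero: DF = P = 9709/10000 ≈ 0.970900
step 2 [1y] zero: DF = P = 1867/2000 ≈ 0.933500
step 3 [1.5y] swap r/2=393/14129: DF=(1 − 393/14129·(0.970900+0.933500))/(1+393/14129) = 4607/5000 ≈ 0.921400
step 4 [2y] swap r/2=58/1681: DF=(1 − 58/1681·(0.970900+0.933500+0.921400))/(1+58/1681) = 2181/2500 ≈ 0.872400
step 5 [2.5y] swap r/2=837/22654: DF=(1 − 837/22654·(0.970900+0.933500+0.921400+0.872400))/(1+837/22654) = 4163/5000 ≈ 0.832600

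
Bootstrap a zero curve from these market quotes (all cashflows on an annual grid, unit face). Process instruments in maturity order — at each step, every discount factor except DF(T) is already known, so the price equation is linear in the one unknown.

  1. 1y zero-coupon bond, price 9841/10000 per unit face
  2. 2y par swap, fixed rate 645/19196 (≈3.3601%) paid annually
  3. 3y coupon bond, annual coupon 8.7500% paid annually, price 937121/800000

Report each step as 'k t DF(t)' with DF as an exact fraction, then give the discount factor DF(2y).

step 1 [1y] zero: DF = P = 9841/10000 ≈ 0.984100
step 2 [2y] swap r/1=645/19196: DF=(1 − 645/19196·(0.984100))/(1+645/19196) = 1871/2000 ≈ 0.935500
step 3 [3y] bond c/1=7/80: DF=(937121/800000 − 7/80·(0.984100+0.935500))/(1+7/80) = 9227/10000 ≈ 0.922700

1 1 9841/10000
2 2 1871/2000
3 3 9227/10000
DF(2y) = 1871/2000 ≈ 0.935500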